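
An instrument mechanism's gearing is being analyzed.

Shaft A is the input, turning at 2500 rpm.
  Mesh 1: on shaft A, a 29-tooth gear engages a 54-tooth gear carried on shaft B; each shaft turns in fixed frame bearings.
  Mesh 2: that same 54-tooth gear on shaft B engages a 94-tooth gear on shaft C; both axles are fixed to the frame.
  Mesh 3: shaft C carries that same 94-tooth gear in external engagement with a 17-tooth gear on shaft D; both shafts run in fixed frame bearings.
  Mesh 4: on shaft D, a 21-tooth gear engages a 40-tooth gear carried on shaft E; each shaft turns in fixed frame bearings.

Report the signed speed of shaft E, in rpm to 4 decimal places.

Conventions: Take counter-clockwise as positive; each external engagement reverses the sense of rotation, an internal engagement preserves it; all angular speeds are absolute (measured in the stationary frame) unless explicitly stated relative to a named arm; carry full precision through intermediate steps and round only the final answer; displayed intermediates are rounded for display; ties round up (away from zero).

4-mesh fixed-axis compound train (all bearings frame-fixed)
mesh 1 [29T→54T]: ω = 2500.0000×29/54 = 1342.5926 rpm, sense flips to −
mesh 2 [54T→94T]: ω = 1342.5926×54/94 = 771.2766 rpm, sense flips to +
mesh 3 [94T→17T]: ω = 771.2766×94/17 = 4264.7059 rpm, sense flips to −
mesh 4 [21T→40T]: ω = 4264.7059×21/40 = 2238.9706 rpm, sense flips to +
signed output speed = +2238.9706 rpm

+2238.9706 rpm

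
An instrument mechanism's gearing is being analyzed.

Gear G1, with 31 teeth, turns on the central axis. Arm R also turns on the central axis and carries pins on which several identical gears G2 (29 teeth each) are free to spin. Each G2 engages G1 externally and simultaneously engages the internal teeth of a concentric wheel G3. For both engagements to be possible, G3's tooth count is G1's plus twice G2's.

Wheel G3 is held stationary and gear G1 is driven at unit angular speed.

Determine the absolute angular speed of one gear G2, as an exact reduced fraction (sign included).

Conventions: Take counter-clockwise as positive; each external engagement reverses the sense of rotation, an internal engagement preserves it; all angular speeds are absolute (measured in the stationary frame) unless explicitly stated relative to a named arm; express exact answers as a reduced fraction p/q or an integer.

planetary set (31T centre, 29T on arm, 89T internal) — Willis relation
ring teeth: 31 + 2·29 = 89
31(ω_sun−ω_arm) = −89(ω_ring−ω_arm),  ω_ring = 0, ω_sun = 1
31(1−ω_arm) = −89(0−ω_arm)  ⇒  120·ω_arm = 31  ⇒  ω_arm = 31/120
sun–planet mesh: 31·(1−31/120) = −29·(ω_p−ω_arm)  ⇒  ω_p−ω_arm = -2759/3480
ω_p = 31/120 − 2759/3480 = -31/58
exact speed ratio = -31/58

-31/58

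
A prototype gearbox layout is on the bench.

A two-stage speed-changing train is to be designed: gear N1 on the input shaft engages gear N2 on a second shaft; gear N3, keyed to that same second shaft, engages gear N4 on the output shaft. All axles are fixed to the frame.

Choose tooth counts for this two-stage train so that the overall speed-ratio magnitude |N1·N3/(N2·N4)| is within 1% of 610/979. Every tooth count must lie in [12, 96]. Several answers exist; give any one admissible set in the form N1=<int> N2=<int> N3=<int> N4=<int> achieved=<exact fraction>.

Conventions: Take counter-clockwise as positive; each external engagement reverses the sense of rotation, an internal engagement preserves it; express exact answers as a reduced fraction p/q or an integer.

class = fixed-axis compound train [2-stage, 610/979 wanted]
target = 610/979 in lowest terms: an exact hit needs N1·N3 = k·610 and N2·N4 = k·979 for one integer k, every count in [12, 96]; additionally prefer no 1:1 stage (N1 ≠ N2, N3 ≠ N4)
k = 1: no 1:1-free in-range split of k·610 and k·979 into factor pairs; take k = 2
k = 2: N1·N3 = 1220 = 20·61, N2·N4 = 1958 = 22·89
achieved = 20·61/(22·89) = 610/979; |achieved − target| = 0 ≤ 61/9790 ✓

N1=20 N2=22 N3=61 N4=89 achieved=610/979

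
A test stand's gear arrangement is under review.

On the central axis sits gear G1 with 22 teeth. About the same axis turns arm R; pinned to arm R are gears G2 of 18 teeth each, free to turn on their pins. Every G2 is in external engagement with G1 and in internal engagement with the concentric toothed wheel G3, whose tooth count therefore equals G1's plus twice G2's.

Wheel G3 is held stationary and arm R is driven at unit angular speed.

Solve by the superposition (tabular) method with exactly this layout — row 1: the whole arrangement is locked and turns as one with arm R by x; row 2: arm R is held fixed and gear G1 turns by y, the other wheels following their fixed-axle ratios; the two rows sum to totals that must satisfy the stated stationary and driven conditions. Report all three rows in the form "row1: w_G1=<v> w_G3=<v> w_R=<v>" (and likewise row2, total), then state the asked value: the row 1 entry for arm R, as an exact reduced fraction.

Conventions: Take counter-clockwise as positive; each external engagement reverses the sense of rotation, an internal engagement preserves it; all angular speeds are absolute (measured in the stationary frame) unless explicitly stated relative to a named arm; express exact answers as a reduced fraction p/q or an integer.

row1: w_G1=1 w_G3=1 w_R=1
row2: w_G1=29/11 w_G3=-1 w_R=0
total: w_G1=40/11 w_G3=0 w_R=1
asked value: 1

recognized (axles ride arm R): planetary set, 22/18/58 teeth
row 1 (train locked, turned with arm): all members turn x
row 2 — arm fixed, fixed-axis ratios: sun y, ring −(22/58)·y, arm 0
boundary: total ω_ring = x − (22/58)·y = 0 and total ω_arm = x = 1  ⇒  y = 29/11, x = 1
row 2 ring = −(22/58)·29/11 = -1
totals (row 1 + row 2): sun 1 + 29/11 = 40/11, ring 1 + (-1) = 0, arm 1 + 0 = 1
asked cell (row1, arm) = 1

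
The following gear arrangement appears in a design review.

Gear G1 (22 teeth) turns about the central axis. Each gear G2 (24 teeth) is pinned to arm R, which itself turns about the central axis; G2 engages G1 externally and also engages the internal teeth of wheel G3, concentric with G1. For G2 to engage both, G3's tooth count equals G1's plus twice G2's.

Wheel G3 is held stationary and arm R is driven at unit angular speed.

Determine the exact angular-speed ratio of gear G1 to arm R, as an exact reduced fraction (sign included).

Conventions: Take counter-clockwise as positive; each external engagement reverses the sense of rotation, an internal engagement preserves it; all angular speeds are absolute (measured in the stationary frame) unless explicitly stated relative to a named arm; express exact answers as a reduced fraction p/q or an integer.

46/11

recognized (axles ride arm R): planetary set, 22/24/70 teeth
ring teeth: 22 + 2·24 = 70
22(ω_sun−ω_arm) = −70(ω_ring−ω_arm),  ω_ring = 0, ω_arm = 1
ω_sun = 1 − (70/22)(0−1) = 46/11
ω_out/ω_in = 46/11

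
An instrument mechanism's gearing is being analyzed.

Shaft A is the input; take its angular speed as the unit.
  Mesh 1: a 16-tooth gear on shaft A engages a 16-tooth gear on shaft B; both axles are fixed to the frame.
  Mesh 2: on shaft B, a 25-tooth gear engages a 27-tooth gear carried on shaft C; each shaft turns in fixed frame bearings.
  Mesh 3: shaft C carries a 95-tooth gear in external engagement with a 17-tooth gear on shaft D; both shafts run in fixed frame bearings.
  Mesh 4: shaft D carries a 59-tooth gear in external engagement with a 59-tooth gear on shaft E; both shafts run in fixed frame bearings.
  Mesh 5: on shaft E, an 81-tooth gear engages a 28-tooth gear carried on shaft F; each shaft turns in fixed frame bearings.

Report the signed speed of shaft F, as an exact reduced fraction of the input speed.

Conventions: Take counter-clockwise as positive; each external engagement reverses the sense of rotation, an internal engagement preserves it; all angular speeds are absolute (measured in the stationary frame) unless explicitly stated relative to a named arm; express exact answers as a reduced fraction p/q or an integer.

-7125/476

5-mesh fixed-axis compound train (all bearings frame-fixed)
mesh 1 [16T→16T]: |ω|/ω_in = 1×16/16 = 1, sense flips to −
mesh 2 [25T→27T]: |ω|/ω_in = 1×25/27 = 25/27, sense flips to +
mesh 3 [95T→17T]: |ω|/ω_in = (25/27)×95/17 = 2375/459, sense flips to −
mesh 4 [59T→59T]: |ω|/ω_in = (2375/459)×59/59 = 2375/459, sense flips to +
mesh 5 [81T→28T]: |ω|/ω_in = (2375/459)×81/28 = 7125/476, sense flips to −
signed output speed (× input speed) = -7125/476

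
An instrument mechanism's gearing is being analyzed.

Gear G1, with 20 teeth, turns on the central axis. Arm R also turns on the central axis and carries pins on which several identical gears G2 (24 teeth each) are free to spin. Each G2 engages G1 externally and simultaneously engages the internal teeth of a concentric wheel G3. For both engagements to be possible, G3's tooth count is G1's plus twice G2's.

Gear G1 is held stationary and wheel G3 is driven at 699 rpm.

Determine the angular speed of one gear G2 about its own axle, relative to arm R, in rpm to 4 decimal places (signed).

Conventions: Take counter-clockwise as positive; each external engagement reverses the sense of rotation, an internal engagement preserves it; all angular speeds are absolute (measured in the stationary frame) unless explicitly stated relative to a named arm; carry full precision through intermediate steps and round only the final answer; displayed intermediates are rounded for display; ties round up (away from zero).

topology: planetary set — G1 20T / G2 24T / G3 68T, arm = carrier (Willis)
normalise by the input: solve with ω_ring = 1, then scale by 699 rpm
ring teeth: 20 + 2·24 = 68
20(ω_sun−ω_arm) = −68(ω_ring−ω_arm),  ω_sun = 0, ω_ring = 1
20(0−ω_arm) = −68(1−ω_arm)  ⇒  88·ω_arm = 68  ⇒  ω_arm = 17/22
sun–planet mesh: 20·(0−17/22) = −24·(ω_p−ω_arm)  ⇒  ω_p−ω_arm = 85/132
scale: ω_p−ω_arm = 85/132 × 699 rpm = +450.1136 rpm

+450.1136 rpm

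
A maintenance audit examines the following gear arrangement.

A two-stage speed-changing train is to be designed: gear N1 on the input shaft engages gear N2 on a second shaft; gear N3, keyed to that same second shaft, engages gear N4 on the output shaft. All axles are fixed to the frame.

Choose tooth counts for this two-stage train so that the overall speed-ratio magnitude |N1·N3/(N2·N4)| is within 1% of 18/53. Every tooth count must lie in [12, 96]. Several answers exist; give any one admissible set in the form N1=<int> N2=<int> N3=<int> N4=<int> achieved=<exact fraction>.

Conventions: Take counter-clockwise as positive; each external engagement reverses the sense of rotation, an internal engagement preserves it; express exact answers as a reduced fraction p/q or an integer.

2-stage fixed-axis compound train for ratio 18/53
target = 18/53 in lowest terms: an exact hit needs N1·N3 = k·18 and N2·N4 = k·53 for one integer k, every count in [12, 96]; additionally prefer no 1:1 stage (N1 ≠ N2, N3 ≠ N4)
k = 1…11: no 1:1-free in-range split of k·18 and k·53 into factor pairs; take k = 12
k = 12: N1·N3 = 216 = 12·18, N2·N4 = 636 = 53·12
achieved = 12·18/(53·12) = 18/53; |achieved − target| = 0 ≤ 9/2650 ✓

N1=12 N2=53 N3=18 N4=12 achieved=18/53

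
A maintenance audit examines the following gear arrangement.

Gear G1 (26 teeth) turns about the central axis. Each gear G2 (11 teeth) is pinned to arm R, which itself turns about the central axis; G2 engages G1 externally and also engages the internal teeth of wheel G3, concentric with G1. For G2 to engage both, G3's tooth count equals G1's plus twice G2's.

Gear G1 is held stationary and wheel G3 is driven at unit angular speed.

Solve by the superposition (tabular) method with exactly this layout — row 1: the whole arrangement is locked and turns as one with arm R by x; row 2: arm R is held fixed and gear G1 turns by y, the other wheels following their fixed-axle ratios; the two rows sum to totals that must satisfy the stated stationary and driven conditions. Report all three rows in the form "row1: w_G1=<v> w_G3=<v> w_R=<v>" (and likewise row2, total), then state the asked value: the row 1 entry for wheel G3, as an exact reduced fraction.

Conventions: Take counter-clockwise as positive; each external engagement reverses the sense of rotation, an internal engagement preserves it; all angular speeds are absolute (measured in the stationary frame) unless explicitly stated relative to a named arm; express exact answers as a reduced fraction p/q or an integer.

row1: w_G1=24/37 w_G3=24/37 w_R=24/37
row2: w_G1=-24/37 w_G3=13/37 w_R=0
total: w_G1=0 w_G3=1 w_R=24/37
asked value: 24/37

class = planetary set [G3 = 26+2·11 = 48; Willis about the carrier]
row 1 (train locked, turned with arm): all members turn x
row 2 (arm held, sun turns y): ω_ring = −(26/48)·y, ω_arm = 0
boundary: total ω_sun = x + y = 0 and total ω_ring = x − (26/48)·y = 1  ⇒  y = -24/37, x = 24/37
row 2 ring = −(26/48)·(-24/37) = 13/37
totals (row 1 + row 2): sun 24/37 + (-24/37) = 0, ring 24/37 + 13/37 = 1, arm 24/37 + 0 = 24/37
asked cell (row1, ring) = 24/37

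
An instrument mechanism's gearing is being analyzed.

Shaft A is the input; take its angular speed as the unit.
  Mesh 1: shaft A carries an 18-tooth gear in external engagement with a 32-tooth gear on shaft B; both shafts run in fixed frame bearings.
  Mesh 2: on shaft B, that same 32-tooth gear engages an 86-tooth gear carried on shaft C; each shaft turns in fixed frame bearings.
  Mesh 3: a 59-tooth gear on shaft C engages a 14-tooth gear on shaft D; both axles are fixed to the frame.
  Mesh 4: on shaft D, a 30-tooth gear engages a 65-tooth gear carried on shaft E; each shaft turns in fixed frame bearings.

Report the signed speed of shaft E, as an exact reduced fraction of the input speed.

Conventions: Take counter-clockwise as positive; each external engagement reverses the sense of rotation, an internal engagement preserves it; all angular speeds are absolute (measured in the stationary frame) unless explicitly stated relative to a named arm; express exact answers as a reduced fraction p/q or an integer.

1593/3913

4-mesh fixed-axis compound train (all bearings frame-fixed)
mesh 1 [18T→32T]: |ω|/ω_in = 1×18/32 = 9/16, sense flips to −
mesh 2 [32T→86T]: |ω|/ω_in = (9/16)×32/86 = 9/43, sense flips to +
mesh 3 [59T→14T]: |ω|/ω_in = (9/43)×59/14 = 531/602, sense flips to −
mesh 4 [30T→65T]: |ω|/ω_in = (531/602)×30/65 = 1593/3913, sense flips to +
signed output speed (× input speed) = 1593/3913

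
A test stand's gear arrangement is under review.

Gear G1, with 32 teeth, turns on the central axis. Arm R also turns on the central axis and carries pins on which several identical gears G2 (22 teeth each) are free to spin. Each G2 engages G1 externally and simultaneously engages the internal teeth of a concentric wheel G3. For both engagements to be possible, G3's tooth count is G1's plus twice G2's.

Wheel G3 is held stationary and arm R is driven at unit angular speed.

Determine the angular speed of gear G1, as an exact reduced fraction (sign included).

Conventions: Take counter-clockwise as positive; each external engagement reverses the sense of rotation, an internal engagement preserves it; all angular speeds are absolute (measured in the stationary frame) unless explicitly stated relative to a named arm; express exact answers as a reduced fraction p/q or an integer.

recognized (axles ride arm R): planetary set, 32/22/76 teeth
ring teeth: 32 + 2·22 = 76
32(ω_sun−ω_arm) = −76(ω_ring−ω_arm),  ω_ring = 0, ω_arm = 1
ω_sun = 1 − (76/32)(0−1) = 27/8
exact speed ratio = 27/8

27/8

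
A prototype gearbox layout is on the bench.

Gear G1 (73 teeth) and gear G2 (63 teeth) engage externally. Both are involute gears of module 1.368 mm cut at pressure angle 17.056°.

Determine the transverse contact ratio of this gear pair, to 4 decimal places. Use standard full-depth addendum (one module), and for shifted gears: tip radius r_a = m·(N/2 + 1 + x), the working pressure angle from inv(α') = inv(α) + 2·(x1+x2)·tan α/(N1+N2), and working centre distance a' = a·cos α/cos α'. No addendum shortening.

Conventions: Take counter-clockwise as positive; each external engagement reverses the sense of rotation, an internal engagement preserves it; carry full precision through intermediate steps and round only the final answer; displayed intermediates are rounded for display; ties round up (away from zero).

recognized (one external pair, fixed centres): single-mesh tooth geometry, m = 1.368, N1 = 73, N2 = 63
base radii: r_b1 = 47.735918, r_b2 = 41.196751
tip radii: r_a1 = 51.300000, r_a2 = 44.460000
no profile shift: α' = α, a' = a
action lengths: √(r_a1²−r_b1²) = 18.787553, √(r_a2²−r_b2²) = 16.718831
base pitch p_b = π·m·cos α = 4.108680
CR = (18.787553 + 16.718831 − 93.024000·sin 17.05600°)/4.108680 = 2.001097
contact ratio ≈ 2.0011

2.0011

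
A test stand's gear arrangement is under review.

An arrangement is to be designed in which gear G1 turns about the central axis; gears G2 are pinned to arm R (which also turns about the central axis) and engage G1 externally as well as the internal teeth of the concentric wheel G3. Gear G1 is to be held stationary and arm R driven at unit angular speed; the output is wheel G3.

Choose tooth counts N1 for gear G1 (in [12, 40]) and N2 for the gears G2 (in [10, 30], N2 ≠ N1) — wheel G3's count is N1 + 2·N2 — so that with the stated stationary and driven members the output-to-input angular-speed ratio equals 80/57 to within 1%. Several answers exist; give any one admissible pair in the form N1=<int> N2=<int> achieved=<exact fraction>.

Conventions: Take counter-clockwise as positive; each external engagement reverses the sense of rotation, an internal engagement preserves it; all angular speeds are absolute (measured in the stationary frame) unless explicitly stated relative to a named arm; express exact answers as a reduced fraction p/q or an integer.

N1=23 N2=17 achieved=80/57

topology: planetary set — design target 80/57, arm = carrier (Willis)
Willis with ω_sun = 0: ω_ring/ω_arm = (N1+N3)/N3; set equal to 80/57  ⇒  N3/N1 = 1/(80/57 − 1) = 57/23
N3 = N1 + 2·N2  ⇒  N2/N1 = (N3/N1 − 1)/2 = (57/23 − 1)/2 = 17/23
smallest multiple with N1 ≥ 12 and N2 ≥ 10: k = 1  ⇒  N1 = 1·23 = 23, N2 = 1·17 = 17 (N1 ≤ 40, N2 ≤ 30, N2 ≠ N1 ✓), N3 = 23 + 2·17 = 57
check: (N1+N3)/N3 with N1 = 23, N3 = 57 gives 80/57; |achieved − target| = 0 ≤ 4/285 ✓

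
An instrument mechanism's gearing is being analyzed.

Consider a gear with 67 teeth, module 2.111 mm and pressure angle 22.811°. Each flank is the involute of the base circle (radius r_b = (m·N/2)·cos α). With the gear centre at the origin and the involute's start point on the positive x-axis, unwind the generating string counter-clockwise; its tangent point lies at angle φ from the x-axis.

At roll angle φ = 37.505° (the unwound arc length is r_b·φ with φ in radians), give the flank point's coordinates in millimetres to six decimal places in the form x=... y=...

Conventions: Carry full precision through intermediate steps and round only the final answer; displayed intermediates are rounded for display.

x=77.692574 y=5.837389

recognized (one wheel, involute flank): single-mesh tooth geometry, m = 2.111, N = 67
pitch radius r_p = m·N/2 = 2.111·67/2 = 70.718500
base radius r_b = r_p·cos α = 70.718500·cos 22.811° = 65.187517
roll angle φ = 37.505° = 0.65458574 rad
x = r_b·(cos φ + φ·sin φ) = 77.692574
y = r_b·(sin φ − φ·cos φ) = 5.837389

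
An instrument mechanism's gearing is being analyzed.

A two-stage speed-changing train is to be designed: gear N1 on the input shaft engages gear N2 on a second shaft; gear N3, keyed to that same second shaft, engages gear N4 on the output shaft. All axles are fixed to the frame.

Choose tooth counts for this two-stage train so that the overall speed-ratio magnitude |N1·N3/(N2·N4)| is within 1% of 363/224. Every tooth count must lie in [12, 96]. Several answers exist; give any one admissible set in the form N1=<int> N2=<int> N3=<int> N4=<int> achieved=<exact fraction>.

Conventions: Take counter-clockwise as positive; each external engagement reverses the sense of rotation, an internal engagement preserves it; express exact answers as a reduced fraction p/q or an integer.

N1=22 N2=14 N3=33 N4=32 achieved=363/224

design class (target 363/224): fixed-axis compound train
target = 363/224 in lowest terms: an exact hit needs N1·N3 = k·363 and N2·N4 = k·224 for one integer k, every count in [12, 96]; additionally prefer no 1:1 stage (N1 ≠ N2, N3 ≠ N4)
k = 1: no 1:1-free in-range split of k·363 and k·224 into factor pairs; take k = 2
k = 2: N1·N3 = 726 = 22·33, N2·N4 = 448 = 14·32
achieved = 22·33/(14·32) = 363/224; |achieved − target| = 0 ≤ 363/22400 ✓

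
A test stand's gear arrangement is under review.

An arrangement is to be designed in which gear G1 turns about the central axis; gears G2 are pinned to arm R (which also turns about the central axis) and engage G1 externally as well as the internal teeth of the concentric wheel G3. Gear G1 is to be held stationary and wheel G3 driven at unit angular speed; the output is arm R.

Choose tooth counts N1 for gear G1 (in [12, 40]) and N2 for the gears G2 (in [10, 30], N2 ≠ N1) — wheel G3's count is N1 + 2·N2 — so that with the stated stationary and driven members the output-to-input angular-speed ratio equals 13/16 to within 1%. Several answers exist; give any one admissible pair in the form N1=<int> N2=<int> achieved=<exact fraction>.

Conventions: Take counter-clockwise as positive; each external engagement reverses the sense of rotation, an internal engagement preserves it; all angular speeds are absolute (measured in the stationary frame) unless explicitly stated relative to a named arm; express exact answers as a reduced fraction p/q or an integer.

N1=12 N2=20 achieved=13/16

planetary set to be sized for 13/16 (Willis relation)
Willis with ω_sun = 0: ω_arm/ω_ring = N3/(N1+N3); set equal to 13/16  ⇒  N3/N1 = (13/16)/(1 − 13/16) = 13/3
N3 = N1 + 2·N2  ⇒  N2/N1 = (N3/N1 − 1)/2 = (13/3 − 1)/2 = 5/3
smallest multiple with N1 ≥ 12 and N2 ≥ 10: k = 4  ⇒  N1 = 4·3 = 12, N2 = 4·5 = 20 (N1 ≤ 40, N2 ≤ 30, N2 ≠ N1 ✓), N3 = 12 + 2·20 = 52
check: N3/(N1+N3) with N1 = 12, N3 = 52 gives 13/16; |achieved − target| = 0 ≤ 13/1600 ✓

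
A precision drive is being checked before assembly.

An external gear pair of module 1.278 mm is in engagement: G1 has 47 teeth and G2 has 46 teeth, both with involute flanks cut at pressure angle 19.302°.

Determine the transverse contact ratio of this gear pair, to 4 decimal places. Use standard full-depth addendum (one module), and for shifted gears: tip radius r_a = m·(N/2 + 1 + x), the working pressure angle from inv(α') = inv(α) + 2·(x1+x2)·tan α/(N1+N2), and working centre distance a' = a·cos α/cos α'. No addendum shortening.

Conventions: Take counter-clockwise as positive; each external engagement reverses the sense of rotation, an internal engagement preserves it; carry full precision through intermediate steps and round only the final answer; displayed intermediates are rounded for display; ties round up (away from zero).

single-mesh involute tooth geometry (47T engaging 46T at module 1.278)
base radii: r_b1 = 28.344827, r_b2 = 27.741746
tip radii: r_a1 = 31.311000, r_a2 = 30.672000
no profile shift: α' = α, a' = a
action lengths: √(r_a1²−r_b1²) = 13.302236, √(r_a2²−r_b2²) = 13.083085
base pitch p_b = π·m·cos α = 3.789272
CR = (13.302236 + 13.083085 − 59.427000·sin 19.30200°)/3.789272 = 1.779203
contact ratio ≈ 1.7792

1.7792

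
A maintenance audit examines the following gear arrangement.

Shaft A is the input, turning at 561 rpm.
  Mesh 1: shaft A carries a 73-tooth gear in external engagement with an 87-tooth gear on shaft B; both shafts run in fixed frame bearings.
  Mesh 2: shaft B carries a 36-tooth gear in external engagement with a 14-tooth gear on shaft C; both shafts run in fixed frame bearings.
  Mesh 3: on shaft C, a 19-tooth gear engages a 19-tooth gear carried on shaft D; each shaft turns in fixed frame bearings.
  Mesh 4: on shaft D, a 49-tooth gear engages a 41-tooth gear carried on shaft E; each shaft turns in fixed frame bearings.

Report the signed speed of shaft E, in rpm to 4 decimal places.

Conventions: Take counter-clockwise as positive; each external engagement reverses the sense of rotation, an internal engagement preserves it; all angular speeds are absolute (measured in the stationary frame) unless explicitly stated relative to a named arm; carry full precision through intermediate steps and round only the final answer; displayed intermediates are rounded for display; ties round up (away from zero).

class = fixed-axis compound train [4 meshes; 4 ratios multiply, 4 sense flips]
mesh 1 [73T→87T]: ω = 561.0000×73/87 = 470.7241 rpm, sense flips to −
mesh 2 [36T→14T]: ω = 470.7241×36/14 = 1210.4335 rpm, sense flips to +
mesh 3 [19T→19T]: ω = 1210.4335×19/19 = 1210.4335 rpm, sense flips to −
mesh 4 [49T→41T]: ω = 1210.4335×49/41 = 1446.6156 rpm, sense flips to +
signed output speed = +1446.6156 rpm

+1446.6156 rpm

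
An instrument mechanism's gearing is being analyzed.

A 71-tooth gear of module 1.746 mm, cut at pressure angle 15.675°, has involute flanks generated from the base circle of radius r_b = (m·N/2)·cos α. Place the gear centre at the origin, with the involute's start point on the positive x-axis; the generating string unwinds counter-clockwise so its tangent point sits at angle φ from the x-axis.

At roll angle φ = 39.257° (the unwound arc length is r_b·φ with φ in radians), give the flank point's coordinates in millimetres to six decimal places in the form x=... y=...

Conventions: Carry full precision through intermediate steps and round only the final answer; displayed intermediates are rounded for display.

x=72.084082 y=6.103074

recognized (one wheel, involute flank): single-mesh tooth geometry, m = 1.746, N = 71
pitch radius r_p = m·N/2 = 1.746·71/2 = 61.983000
base radius r_b = r_p·cos α = 61.983000·cos 15.675° = 59.677835
roll angle φ = 39.257° = 0.68516390 rad
x = r_b·(cos φ + φ·sin φ) = 72.084082
y = r_b·(sin φ − φ·cos φ) = 6.103074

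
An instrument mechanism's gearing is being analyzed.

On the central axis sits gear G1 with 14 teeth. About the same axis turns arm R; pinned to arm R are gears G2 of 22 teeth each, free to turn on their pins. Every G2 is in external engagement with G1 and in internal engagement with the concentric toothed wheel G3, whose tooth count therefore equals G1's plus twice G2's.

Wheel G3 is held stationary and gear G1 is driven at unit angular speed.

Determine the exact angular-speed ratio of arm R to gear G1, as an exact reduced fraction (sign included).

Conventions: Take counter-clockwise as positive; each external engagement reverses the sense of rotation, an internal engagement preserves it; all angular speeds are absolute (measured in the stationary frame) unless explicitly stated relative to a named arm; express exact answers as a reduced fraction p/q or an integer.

planetary set (14T centre, 22T on arm, 58T internal) — Willis relation
ring teeth: 14 + 2·22 = 58
14(ω_sun−ω_arm) = −58(ω_ring−ω_arm),  ω_ring = 0, ω_sun = 1
14(1−ω_arm) = −58(0−ω_arm)  ⇒  72·ω_arm = 14  ⇒  ω_arm = 7/36
ω_out/ω_in = 7/36

7/36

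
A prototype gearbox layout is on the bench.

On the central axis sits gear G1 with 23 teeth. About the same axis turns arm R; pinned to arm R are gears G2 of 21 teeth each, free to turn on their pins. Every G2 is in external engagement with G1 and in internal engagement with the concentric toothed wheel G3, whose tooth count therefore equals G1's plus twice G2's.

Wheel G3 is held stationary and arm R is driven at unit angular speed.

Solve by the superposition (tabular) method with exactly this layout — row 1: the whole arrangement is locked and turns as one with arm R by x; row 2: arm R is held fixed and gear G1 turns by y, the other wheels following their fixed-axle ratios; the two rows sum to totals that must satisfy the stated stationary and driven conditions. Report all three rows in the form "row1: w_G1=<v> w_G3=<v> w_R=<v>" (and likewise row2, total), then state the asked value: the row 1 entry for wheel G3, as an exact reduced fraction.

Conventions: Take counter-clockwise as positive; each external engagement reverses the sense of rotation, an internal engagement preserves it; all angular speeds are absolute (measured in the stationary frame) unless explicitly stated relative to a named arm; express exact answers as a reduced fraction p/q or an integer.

row1: w_G1=1 w_G3=1 w_R=1
row2: w_G1=65/23 w_G3=-1 w_R=0
total: w_G1=88/23 w_G3=0 w_R=1
asked value: 1

class = planetary set [G3 = 23+2·21 = 65; Willis about the carrier]
row 1 — lock + rotate with arm: ω_sun = ω_ring = ω_arm = x
row 2 (arm held, sun turns y): ω_ring = −(23/65)·y, ω_arm = 0
boundary: total ω_ring = x − (23/65)·y = 0 and total ω_arm = x = 1  ⇒  y = 65/23, x = 1
row 2 ring = −(23/65)·65/23 = -1
totals (row 1 + row 2): sun 1 + 65/23 = 88/23, ring 1 + (-1) = 0, arm 1 + 0 = 1
asked cell (row1, ring) = 1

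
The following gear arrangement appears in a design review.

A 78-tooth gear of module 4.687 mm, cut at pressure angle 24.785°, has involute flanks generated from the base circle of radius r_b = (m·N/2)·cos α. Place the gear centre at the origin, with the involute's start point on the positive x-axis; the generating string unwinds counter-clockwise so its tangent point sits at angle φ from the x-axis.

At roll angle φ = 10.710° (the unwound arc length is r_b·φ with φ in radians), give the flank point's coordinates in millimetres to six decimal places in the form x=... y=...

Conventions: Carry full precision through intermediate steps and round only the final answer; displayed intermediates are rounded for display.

topology: single-mesh involute geometry — m = 4.687, N = 78
pitch radius r_p = m·N/2 = 4.687·78/2 = 182.793000
base radius r_b = r_p·cos α = 182.793000·cos 24.785° = 165.955436
roll angle φ = 10.710° = 0.18692476 rad
x = r_b·(cos φ + φ·sin φ) = 168.829472
y = r_b·(sin φ − φ·cos φ) = 0.360041

x=168.829472 y=0.360041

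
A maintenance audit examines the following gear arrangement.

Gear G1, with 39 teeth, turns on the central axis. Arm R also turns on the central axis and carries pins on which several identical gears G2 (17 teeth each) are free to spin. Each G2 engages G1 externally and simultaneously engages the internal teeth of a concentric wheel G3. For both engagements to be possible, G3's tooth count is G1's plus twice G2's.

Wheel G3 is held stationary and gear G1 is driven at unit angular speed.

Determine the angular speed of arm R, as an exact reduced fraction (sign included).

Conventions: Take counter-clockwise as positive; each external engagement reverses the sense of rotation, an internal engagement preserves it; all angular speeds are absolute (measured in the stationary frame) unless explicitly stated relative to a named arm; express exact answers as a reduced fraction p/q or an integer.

39/112

planetary set (39T centre, 17T on arm, 73T internal) — Willis relation
ring teeth: 39 + 2·17 = 73
39(ω_sun−ω_arm) = −73(ω_ring−ω_arm),  ω_ring = 0, ω_sun = 1
39(1−ω_arm) = −73(0−ω_arm)  ⇒  112·ω_arm = 39  ⇒  ω_arm = 39/112
exact speed ratio = 39/112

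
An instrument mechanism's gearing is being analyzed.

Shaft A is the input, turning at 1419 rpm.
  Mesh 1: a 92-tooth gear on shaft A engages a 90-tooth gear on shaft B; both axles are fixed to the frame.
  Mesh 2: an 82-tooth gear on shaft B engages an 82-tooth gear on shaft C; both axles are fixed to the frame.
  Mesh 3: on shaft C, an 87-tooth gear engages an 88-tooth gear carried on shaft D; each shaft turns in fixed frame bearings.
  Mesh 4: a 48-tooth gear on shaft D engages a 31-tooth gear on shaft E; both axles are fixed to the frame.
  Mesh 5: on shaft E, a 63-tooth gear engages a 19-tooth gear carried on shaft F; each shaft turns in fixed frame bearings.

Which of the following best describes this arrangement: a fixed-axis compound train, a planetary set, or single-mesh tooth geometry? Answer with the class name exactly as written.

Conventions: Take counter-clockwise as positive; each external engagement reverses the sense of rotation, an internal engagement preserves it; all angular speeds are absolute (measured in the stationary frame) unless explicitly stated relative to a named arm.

fixed-axis compound train

recognized (6 fixed axles, 5 meshes): fixed-axis compound train
classification: fixed-axis compound train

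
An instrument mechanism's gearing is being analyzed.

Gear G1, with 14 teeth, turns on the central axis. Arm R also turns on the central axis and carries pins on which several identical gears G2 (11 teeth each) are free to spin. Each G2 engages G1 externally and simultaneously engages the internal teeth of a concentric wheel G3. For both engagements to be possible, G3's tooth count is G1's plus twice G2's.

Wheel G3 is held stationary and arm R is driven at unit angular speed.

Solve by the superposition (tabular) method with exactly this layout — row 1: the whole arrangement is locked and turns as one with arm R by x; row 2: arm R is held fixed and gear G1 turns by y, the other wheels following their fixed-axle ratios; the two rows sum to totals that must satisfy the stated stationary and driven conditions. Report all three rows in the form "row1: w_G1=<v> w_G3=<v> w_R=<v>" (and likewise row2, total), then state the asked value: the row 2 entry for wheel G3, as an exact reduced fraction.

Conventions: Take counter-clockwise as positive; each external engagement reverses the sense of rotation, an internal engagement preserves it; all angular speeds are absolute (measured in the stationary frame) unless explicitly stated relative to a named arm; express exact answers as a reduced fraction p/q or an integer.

row1: w_G1=1 w_G3=1 w_R=1
row2: w_G1=18/7 w_G3=-1 w_R=0
total: w_G1=25/7 w_G3=0 w_R=1
asked value: -1

recognized (axles ride arm R): planetary set, 14/11/36 teeth
row 1 (train locked, turned with arm): all members turn x
superposition row 2 [arm held]: sun y, ring −(14/36)·y, arm 0
boundary: total ω_ring = x − (14/36)·y = 0 and total ω_arm = x = 1  ⇒  y = 18/7, x = 1
row 2 ring = −(14/36)·18/7 = -1
totals (row 1 + row 2): sun 1 + 18/7 = 25/7, ring 1 + (-1) = 0, arm 1 + 0 = 1
asked cell (row2, ring) = -1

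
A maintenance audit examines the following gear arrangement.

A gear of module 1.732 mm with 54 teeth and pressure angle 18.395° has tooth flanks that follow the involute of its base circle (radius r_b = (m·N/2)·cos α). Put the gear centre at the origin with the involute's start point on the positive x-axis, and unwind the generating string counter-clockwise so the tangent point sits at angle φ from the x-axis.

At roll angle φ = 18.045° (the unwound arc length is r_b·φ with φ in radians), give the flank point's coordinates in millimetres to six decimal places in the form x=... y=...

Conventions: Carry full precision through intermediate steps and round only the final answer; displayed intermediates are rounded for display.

single-mesh involute tooth geometry (54T wheel at module 1.732)
pitch radius r_p = m·N/2 = 1.732·54/2 = 46.764000
base radius r_b = r_p·cos α = 46.764000·cos 18.395° = 44.374526
roll angle φ = 18.045° = 0.31494466 rad
x = r_b·(cos φ + φ·sin φ) = 46.521010
y = r_b·(sin φ − φ·cos φ) = 0.457511

x=46.521010 y=0.457511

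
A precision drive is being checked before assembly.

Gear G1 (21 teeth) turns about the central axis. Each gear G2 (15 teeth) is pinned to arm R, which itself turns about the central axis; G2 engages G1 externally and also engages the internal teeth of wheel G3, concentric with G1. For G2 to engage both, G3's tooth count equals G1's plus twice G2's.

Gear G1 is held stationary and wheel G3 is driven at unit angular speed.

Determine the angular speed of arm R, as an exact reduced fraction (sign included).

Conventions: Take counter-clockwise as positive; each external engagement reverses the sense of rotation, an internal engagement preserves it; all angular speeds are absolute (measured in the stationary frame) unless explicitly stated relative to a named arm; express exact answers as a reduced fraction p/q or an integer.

planetary set (21T centre, 15T on arm, 51T internal) — Willis relation
ring teeth: 21 + 2·15 = 51
21(ω_sun−ω_arm) = −51(ω_ring−ω_arm),  ω_sun = 0, ω_ring = 1
21(0−ω_arm) = −51(1−ω_arm)  ⇒  72·ω_arm = 51  ⇒  ω_arm = 17/24
exact speed ratio = 17/24

17/24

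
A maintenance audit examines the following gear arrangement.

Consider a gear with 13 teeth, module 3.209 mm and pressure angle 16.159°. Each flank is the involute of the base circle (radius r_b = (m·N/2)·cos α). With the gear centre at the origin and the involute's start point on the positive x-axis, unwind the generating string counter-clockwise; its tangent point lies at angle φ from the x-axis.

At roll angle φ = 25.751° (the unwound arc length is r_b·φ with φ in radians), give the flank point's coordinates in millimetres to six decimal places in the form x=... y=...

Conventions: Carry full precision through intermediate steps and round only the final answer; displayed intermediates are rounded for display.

recognized (one wheel, involute flank): single-mesh tooth geometry, m = 3.209, N = 13
pitch radius r_p = m·N/2 = 3.209·13/2 = 20.858500
base radius r_b = r_p·cos α = 20.858500·cos 16.159° = 20.034445
roll angle φ = 25.751° = 0.44943974 rad
x = r_b·(cos φ + φ·sin φ) = 21.956844
y = r_b·(sin φ − φ·cos φ) = 0.594118

x=21.956844 y=0.594118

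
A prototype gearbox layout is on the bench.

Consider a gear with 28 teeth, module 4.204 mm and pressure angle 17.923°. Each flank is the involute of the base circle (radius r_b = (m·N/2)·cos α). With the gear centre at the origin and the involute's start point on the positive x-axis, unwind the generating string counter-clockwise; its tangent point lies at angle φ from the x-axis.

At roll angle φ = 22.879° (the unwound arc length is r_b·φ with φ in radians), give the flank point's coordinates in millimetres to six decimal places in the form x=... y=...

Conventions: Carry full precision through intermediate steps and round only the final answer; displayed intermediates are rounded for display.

topology: single-mesh involute geometry — m = 4.204, N = 28
pitch radius r_p = m·N/2 = 4.204·28/2 = 58.856000
base radius r_b = r_p·cos α = 58.856000·cos 17.923° = 55.999774
roll angle φ = 22.879° = 0.39931388 rad
x = r_b·(cos φ + φ·sin φ) = 60.287997
y = r_b·(sin φ − φ·cos φ) = 1.169681

x=60.287997 y=1.169681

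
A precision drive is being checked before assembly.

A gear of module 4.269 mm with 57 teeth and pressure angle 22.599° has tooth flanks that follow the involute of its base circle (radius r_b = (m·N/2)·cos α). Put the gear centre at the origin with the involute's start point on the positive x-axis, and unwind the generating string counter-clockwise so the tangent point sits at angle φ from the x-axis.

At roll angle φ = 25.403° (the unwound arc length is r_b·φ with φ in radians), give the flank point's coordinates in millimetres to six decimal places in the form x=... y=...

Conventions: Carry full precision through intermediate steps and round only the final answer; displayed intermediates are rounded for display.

recognized (one wheel, involute flank): single-mesh tooth geometry, m = 4.269, N = 57
pitch radius r_p = m·N/2 = 4.269·57/2 = 121.666500
base radius r_b = r_p·cos α = 121.666500·cos 22.599° = 112.324572
roll angle φ = 25.403° = 0.44336599 rad
x = r_b·(cos φ + φ·sin φ) = 122.827936
y = r_b·(sin φ − φ·cos φ) = 3.199480

x=122.827936 y=3.199480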